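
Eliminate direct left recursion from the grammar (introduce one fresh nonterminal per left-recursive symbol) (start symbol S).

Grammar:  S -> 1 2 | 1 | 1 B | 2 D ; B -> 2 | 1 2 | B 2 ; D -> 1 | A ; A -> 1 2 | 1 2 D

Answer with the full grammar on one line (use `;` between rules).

Left recursion appears on B.
For B: α = {2}, β = {2, 1 2}. Rewrite as B → β B' and B' → α B' | ε.

S -> 1 2 | 1 | 1 B | 2 D; B -> 2 B' | 1 2 B'; D -> 1 | A; A -> 1 2 | 1 2 D; B' -> 2 B' | eps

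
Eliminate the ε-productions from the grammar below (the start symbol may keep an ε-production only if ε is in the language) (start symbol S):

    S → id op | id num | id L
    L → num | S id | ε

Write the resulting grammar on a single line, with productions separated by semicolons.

S → id op | id num | id L | id; L → num | S id

Nullable nonterminals: {L}.
ε ∉ L(G), so no ε-production is kept.
For each production, add variants omitting each subset of nullable occurrences: S → id L gives id L | id.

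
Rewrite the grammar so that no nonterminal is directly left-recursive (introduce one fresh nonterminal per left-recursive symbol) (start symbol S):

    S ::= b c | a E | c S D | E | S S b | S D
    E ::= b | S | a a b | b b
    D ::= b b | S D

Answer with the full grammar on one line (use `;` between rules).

Directly left-recursive nonterminal: S.
For S: α = {S b, D}, β = {b c, a E, c S D, E}. Rewrite as S → β S' and S' → α S' | ε.

S ::= b c S' | a E S' | c S D S' | E S'; E ::= b | S | a a b | b b; D ::= b b | S D; S' ::= S b S' | D S' | ε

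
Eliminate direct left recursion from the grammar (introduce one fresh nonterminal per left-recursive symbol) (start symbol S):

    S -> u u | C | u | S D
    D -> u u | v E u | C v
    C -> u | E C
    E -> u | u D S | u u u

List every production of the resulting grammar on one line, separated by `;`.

S -> u u S' | C S' | u S'; D -> u u | v E u | C v; C -> u | E C; E -> u | u D S | u u u; S' -> D S' | epsilon

S is directly left-recursive.
For S: α = {D}, β = {u u, C, u}. Rewrite as S → β S' and S' → α S' | ε.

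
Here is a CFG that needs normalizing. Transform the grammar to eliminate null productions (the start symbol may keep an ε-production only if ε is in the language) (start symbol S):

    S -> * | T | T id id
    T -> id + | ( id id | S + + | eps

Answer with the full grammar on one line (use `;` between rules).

S -> * | T | T id id | id id | ε; T -> id + | ( id id | S + + | + +

Nullable nonterminals: {S, T}.
ε ∈ L(G) since S is nullable, so keep S → ε.
Add the nullable-subset variants: S → T id id gives T id id | id id. T → S + + gives S + + | + +.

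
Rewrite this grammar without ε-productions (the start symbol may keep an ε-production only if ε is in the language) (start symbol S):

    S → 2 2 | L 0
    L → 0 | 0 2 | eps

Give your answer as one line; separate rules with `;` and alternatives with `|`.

Nullable nonterminals: {L}.
ε ∉ L(G), so no ε-production is kept.
Add the nullable-subset variants: S → L 0 gives L 0 | 0.

S → 2 2 | L 0 | 0; L → 0 | 0 2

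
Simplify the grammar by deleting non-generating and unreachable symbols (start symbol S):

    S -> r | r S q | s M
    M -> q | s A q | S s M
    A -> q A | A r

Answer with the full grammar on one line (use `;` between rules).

Generating nonterminals: {M, S}.
Reachable from S after that: {M, S}.
Removed useless symbols: {A} and every production mentioning them.

S -> r | r S q | s M; M -> q | S s M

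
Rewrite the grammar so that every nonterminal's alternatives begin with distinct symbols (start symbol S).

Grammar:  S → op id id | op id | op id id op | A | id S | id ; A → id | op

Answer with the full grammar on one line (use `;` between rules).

S has alternatives sharing prefix 'op id': factor to S → op id S' with S' → id | ε | id op.
S has alternatives sharing prefix 'id': factor to S → id S'' with S'' → S | ε.
S' has alternatives sharing prefix 'id': factor to S' → id S''' with S''' → ε | op.

S → A | op id S' | id S''; A → id | op; S' → ε | id S'''; S'' → S | ε; S''' → ε | op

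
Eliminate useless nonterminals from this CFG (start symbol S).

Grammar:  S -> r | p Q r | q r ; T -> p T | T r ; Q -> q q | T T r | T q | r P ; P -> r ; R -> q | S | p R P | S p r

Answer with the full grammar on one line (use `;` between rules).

Generating nonterminals: {P, Q, R, S}.
Reachable from S after that: {P, Q, S}.
Removed useless symbols: {R, T} and every production mentioning them.

S -> r | p Q r | q r; Q -> q q | r P; P -> r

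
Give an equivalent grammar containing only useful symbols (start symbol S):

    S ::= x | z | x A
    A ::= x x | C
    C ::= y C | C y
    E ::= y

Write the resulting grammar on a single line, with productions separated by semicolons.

Generating nonterminals: {A, E, S}.
Reachable from S after that: {A, S}.
Removed useless symbols: {C, E} and every production mentioning them.

S ::= x | z | x A; A ::= x x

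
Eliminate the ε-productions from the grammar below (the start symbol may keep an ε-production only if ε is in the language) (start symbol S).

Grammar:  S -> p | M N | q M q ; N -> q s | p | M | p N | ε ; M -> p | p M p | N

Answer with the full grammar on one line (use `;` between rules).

S -> p | M N | M | N | q M q | q q | ε; N -> q s | p | M | p N; M -> p | p M p | p p | N

The nullable symbols are {M, N, S}.
ε ∈ L(G) since S is nullable, so keep S → ε.
For each production, add variants omitting each subset of nullable occurrences: S → M N gives M N | M | N. S → q M q gives q M q | q q. M → p M p gives p M p | p p.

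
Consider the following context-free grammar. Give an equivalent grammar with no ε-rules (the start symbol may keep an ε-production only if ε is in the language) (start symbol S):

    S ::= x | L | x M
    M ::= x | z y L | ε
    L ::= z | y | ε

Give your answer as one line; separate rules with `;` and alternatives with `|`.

Nullable nonterminals: {L, M, S}.
ε ∈ L(G) since S is nullable, so keep S → ε.
Add the nullable-subset variants: M → z y L gives z y L | z y.

S ::= x | L | x M | ε; M ::= x | z y L | z y; L ::= z | y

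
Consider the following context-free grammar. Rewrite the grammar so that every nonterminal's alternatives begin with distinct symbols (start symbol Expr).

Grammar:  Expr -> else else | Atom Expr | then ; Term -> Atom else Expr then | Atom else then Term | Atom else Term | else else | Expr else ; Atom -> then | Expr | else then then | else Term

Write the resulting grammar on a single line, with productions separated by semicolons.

Term has alternatives sharing prefix 'Atom else': factor to Term → Atom else Term1 with Term1 → Expr then | then Term | Term.
Atom has alternatives sharing prefix 'else': factor to Atom → else Atom1 with Atom1 → then then | Term.

Expr -> else else | Atom Expr | then; Term -> else else | Expr else | Atom else Term1; Atom -> then | Expr | else Atom1; Term1 -> Expr then | then Term | Term; Atom1 -> then then | Term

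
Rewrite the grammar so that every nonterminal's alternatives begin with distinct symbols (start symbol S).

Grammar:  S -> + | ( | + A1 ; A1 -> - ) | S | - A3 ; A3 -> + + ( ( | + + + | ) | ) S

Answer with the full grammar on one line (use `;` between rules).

S -> ( | + S'; A1 -> S | - A1'; A3 -> + + A3' | ) A3''; S' -> epsilon | A1; A1' -> ) | A3; A3' -> ( ( | +; A3'' -> epsilon | S

S has alternatives sharing prefix '+': factor to S → + S' with S' → ε | A1.
A1 has alternatives sharing prefix '-': factor to A1 → - A1' with A1' → ) | A3.
A3 has alternatives sharing prefix '+ +': factor to A3 → + + A3' with A3' → ( ( | +.
A3 has alternatives sharing prefix ')': factor to A3 → ) A3'' with A3'' → ε | S.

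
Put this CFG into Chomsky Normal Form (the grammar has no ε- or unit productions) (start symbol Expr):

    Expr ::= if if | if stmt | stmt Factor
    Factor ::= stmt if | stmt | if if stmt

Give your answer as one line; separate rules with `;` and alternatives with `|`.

Expr ::= X1 X1 | X1 X2 | X2 Factor; Factor ::= X2 X1 | stmt | X1 Y1; X1 ::= if; X2 ::= stmt; Y1 ::= X1 X2

Introduce a nonterminal for each terminal appearing in a rule of length ≥ 2: X1 → if, X2 → stmt.
Binarize each right-hand side of length ≥ 3 by chaining fresh nonterminals (Y1, Y2, …): affected rules were Factor → X1 X1 X2.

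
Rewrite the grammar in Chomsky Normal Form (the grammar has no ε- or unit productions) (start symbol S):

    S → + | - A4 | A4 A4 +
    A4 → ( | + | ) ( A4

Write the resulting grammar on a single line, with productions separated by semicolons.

Introduce a nonterminal for each terminal appearing in a rule of length ≥ 2: X1 → -, X2 → +, X3 → ), X4 → (.
Binarize each right-hand side of length ≥ 3 by chaining fresh nonterminals (Y1, Y2, …): affected rules were S → A4 A4 X2; A4 → X3 X4 A4.

S → + | X1 A4 | A4 Y1; A4 → ( | + | X3 Y2; X1 → -; X2 → +; X3 → ); X4 → (; Y1 → A4 X2; Y2 → X4 A4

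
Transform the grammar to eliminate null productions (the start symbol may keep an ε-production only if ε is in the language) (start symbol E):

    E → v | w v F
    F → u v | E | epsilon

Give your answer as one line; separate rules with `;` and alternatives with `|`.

The nullable symbols are {F}.
ε ∉ L(G), so no ε-production is kept.
Expand every rule over subsets of its nullable positions: E → w v F gives w v F | w v.

E → v | w v F | w v; F → u v | E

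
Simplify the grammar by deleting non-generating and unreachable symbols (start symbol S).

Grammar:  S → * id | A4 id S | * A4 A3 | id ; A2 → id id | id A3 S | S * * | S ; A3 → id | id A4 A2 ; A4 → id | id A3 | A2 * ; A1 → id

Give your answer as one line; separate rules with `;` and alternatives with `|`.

Generating nonterminals: {A1, A2, A3, A4, S}.
Reachable from S after that: {A2, A3, A4, S}.
Removed useless symbols: {A1} and every production mentioning them.

S → * id | A4 id S | * A4 A3 | id; A2 → id id | id A3 S | S * * | S; A3 → id | id A4 A2; A4 → id | id A3 | A2 *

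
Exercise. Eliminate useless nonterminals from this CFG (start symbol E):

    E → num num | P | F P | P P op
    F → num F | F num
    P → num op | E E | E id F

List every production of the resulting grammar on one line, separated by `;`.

Generating nonterminals: {E, P}.
Reachable from E after that: {E, P}.
Removed useless symbols: {F} and every production mentioning them.

E → num num | P | P P op; P → num op | E E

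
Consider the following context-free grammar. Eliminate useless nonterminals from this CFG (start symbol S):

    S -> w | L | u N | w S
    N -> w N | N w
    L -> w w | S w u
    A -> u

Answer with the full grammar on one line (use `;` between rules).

S -> w | L | w S; L -> w w | S w u

Generating nonterminals: {A, L, S}.
Reachable from S after that: {L, S}.
Removed useless symbols: {A, N} and every production mentioning them.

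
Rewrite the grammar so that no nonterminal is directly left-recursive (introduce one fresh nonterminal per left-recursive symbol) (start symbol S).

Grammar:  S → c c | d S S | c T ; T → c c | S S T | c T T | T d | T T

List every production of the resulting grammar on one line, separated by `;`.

S → c c | d S S | c T; T → c c T' | S S T T' | c T T T'; T' → d T' | T T' | ε

Directly left-recursive nonterminal: T.
For T: α = {d, T}, β = {c c, S S T, c T T}. Rewrite as T → β T' and T' → α T' | ε.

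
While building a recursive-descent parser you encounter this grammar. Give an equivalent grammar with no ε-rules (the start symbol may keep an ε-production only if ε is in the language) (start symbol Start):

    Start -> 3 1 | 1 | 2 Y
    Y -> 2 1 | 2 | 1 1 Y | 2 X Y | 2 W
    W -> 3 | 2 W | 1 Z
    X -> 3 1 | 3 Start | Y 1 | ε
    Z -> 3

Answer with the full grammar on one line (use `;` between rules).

Nullable set = {X}.
ε ∉ L(G), so no ε-production is kept.
Expand every rule over subsets of its nullable positions: Y → 2 X Y gives 2 X Y | 2 Y.

Start -> 3 1 | 1 | 2 Y; Y -> 2 1 | 2 | 1 1 Y | 2 X Y | 2 Y | 2 W; W -> 3 | 2 W | 1 Z; X -> 3 1 | 3 Start | Y 1; Z -> 3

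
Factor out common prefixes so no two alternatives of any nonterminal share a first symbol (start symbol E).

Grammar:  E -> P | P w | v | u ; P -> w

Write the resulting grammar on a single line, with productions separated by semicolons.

E has alternatives sharing prefix 'P': factor to E → P E' with E' → ε | w.

E -> v | u | P E'; P -> w; E' -> ε | w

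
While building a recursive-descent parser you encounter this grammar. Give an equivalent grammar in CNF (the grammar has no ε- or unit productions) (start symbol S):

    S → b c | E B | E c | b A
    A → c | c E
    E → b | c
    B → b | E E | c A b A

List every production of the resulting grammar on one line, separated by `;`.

S → X1 X2 | E B | E X2 | X1 A; A → c | X2 E; E → b | c; B → b | E E | X2 Y1; X1 → b; X2 → c; Y1 → A Y2; Y2 → X1 A

Introduce a nonterminal for each terminal appearing in a rule of length ≥ 2: X1 → b, X2 → c.
Binarize each right-hand side of length ≥ 3 by chaining fresh nonterminals (Y1, Y2, …): affected rules were B → X2 A X1 A.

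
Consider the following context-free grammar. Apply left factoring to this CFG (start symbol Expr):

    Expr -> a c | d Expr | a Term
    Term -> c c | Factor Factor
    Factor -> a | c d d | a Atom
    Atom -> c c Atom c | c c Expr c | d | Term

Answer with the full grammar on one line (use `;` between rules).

Expr has alternatives sharing prefix 'a': factor to Expr → a Expr1 with Expr1 → c | Term.
Factor has alternatives sharing prefix 'a': factor to Factor → a Factor1 with Factor1 → ε | Atom.
Atom has alternatives sharing prefix 'c c': factor to Atom → c c Atom1 with Atom1 → Atom c | Expr c.

Expr -> d Expr | a Expr1; Term -> c c | Factor Factor; Factor -> c d d | a Factor1; Atom -> d | Term | c c Atom1; Expr1 -> c | Term; Factor1 -> eps | Atom; Atom1 -> Atom c | Expr c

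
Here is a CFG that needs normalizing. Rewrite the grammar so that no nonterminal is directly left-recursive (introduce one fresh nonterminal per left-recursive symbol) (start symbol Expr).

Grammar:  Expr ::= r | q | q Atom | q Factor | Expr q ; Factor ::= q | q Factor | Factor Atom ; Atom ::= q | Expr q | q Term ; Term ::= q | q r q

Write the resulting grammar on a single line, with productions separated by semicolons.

Expr ::= r Expr1 | q Expr1 | q Atom Expr1 | q Factor Expr1; Factor ::= q Factor1 | q Factor Factor1; Atom ::= q | Expr q | q Term; Term ::= q | q r q; Expr1 ::= q Expr1 | eps; Factor1 ::= Atom Factor1 | eps

Left recursion appears on Expr, Factor.
For Expr: α = {q}, β = {r, q, q Atom, q Factor}. Rewrite as Expr → β Expr1 and Expr1 → α Expr1 | ε.
For Factor: α = {Atom}, β = {q, q Factor}. Rewrite as Factor → β Factor1 and Factor1 → α Factor1 | ε.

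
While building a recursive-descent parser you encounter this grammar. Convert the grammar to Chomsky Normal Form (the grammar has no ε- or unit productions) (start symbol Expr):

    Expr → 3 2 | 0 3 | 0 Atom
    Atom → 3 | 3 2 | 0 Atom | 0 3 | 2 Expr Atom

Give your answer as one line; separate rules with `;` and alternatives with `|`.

Introduce a nonterminal for each terminal appearing in a rule of length ≥ 2: X1 → 3, X2 → 2, X3 → 0.
Binarize each right-hand side of length ≥ 3 by chaining fresh nonterminals (Y1, Y2, …): affected rules were Atom → X2 Expr Atom.

Expr → X1 X2 | X3 X1 | X3 Atom; Atom → 3 | X1 X2 | X3 Atom | X3 X1 | X2 Y1; X1 → 3; X2 → 2; X3 → 0; Y1 → Expr Atom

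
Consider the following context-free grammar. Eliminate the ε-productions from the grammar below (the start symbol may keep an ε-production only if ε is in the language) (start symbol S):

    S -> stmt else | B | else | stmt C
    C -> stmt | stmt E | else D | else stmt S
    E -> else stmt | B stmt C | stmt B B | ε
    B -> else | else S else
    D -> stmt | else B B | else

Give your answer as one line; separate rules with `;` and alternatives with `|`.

Nullable nonterminals: {E}.
ε ∉ L(G), so no ε-production is kept.

S -> stmt else | B | else | stmt C; C -> stmt | stmt E | else D | else stmt S; E -> else stmt | B stmt C | stmt B B; B -> else | else S else; D -> stmt | else B B | else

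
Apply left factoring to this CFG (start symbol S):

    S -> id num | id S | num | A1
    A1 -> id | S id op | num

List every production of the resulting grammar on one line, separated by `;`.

S has alternatives sharing prefix 'id': factor to S → id S' with S' → num | S.

S -> num | A1 | id S'; A1 -> id | S id op | num; S' -> num | S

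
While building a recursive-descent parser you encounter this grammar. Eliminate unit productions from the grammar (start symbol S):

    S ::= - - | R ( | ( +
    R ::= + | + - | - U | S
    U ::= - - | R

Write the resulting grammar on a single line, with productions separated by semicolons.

Unit pairs: R ⇒* {S}; U ⇒* {R, S}.
For every A with A ⇒* B via unit rules, add B's non-unit alternatives to A; then delete every rule of the form X → Y.

S ::= - - | R ( | ( +; R ::= - - | R ( | ( + | + | + - | - U; U ::= - - | R ( | ( + | + | + - | - U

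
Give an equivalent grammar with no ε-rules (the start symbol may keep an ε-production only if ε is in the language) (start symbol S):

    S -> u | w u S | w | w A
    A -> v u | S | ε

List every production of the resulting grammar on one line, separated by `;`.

The nullable symbols are {A}.
ε ∉ L(G), so no ε-production is kept.

S -> u | w u S | w | w A; A -> v u | S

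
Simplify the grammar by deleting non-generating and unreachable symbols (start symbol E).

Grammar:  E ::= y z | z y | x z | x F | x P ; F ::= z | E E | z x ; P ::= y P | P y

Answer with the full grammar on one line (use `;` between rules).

E ::= y z | z y | x z | x F; F ::= z | E E | z x

Generating nonterminals: {E, F}.
Reachable from E after that: {E, F}.
Removed useless symbols: {P} and every production mentioning them.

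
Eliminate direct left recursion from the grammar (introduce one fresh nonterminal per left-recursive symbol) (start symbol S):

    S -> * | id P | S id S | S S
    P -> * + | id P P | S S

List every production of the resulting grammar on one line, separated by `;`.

Left recursion appears on S.
For S: α = {id S, S}, β = {*, id P}. Rewrite as S → β S' and S' → α S' | ε.

S -> * S' | id P S'; P -> * + | id P P | S S; S' -> id S S' | S S' | ε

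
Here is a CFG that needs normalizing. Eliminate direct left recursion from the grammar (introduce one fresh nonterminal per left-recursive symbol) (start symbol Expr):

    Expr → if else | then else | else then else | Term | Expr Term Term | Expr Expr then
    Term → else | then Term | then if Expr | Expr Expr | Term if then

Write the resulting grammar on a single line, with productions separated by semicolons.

Directly left-recursive nonterminals: Expr, Term.
For Expr: α = {Term Term, Expr then}, β = {if else, then else, else then else, Term}. Rewrite as Expr → β Expr1 and Expr1 → α Expr1 | ε.
For Term: α = {if then}, β = {else, then Term, then if Expr, Expr Expr}. Rewrite as Term → β Term1 and Term1 → α Term1 | ε.

Expr → if else Expr1 | then else Expr1 | else then else Expr1 | Term Expr1; Term → else Term1 | then Term Term1 | then if Expr Term1 | Expr Expr Term1; Expr1 → Term Term Expr1 | Expr then Expr1 | ε; Term1 → if then Term1 | ε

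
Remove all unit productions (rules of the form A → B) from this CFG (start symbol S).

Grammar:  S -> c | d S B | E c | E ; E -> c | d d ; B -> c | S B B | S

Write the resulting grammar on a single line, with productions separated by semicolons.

Unit pairs: B ⇒* {E, S}; S ⇒* {E}.
Replace each nonterminal's rules with the union of the non-unit rules of every nonterminal it unit-derives.

S -> c | d d | d S B | E c; E -> c | d d; B -> c | S B B | d d | d S B | E c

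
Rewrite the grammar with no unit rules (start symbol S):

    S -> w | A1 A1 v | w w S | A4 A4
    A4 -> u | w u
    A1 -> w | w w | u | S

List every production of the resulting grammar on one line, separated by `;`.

S -> w | A1 A1 v | w w S | A4 A4; A4 -> u | w u; A1 -> w | w w | u | A1 A1 v | w w S | A4 A4

Unit pairs: A1 ⇒* {S}.
For each unit pair (A, B), copy every non-unit production of B to A, then drop all unit productions.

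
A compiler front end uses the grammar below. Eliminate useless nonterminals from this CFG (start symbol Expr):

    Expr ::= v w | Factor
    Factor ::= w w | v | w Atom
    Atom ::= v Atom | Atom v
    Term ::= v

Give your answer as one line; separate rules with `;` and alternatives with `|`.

Expr ::= v w | Factor; Factor ::= w w | v

Generating nonterminals: {Expr, Factor, Term}.
Reachable from Expr after that: {Expr, Factor}.
Removed useless symbols: {Atom, Term} and every production mentioning them.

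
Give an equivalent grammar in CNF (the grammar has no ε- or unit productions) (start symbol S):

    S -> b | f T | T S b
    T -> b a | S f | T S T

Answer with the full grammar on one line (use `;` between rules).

S -> b | X1 T | T Y1; T -> X2 X3 | S X1 | T Y2; X1 -> f; X2 -> b; X3 -> a; Y1 -> S X2; Y2 -> S T

Introduce a nonterminal for each terminal appearing in a rule of length ≥ 2: X1 → f, X2 → b, X3 → a.
Binarize each right-hand side of length ≥ 3 by chaining fresh nonterminals (Y1, Y2, …): affected rules were S → T S X2; T → T S T.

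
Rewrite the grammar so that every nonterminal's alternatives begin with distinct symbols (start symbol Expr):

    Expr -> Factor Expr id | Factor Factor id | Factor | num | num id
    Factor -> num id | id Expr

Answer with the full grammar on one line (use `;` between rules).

Expr -> Factor Expr1 | num Expr2; Factor -> num id | id Expr; Expr1 -> Expr id | Factor id | ε; Expr2 -> ε | id

Expr has alternatives sharing prefix 'Factor': factor to Expr → Factor Expr1 with Expr1 → Expr id | Factor id | ε.
Expr has alternatives sharing prefix 'num': factor to Expr → num Expr2 with Expr2 → ε | id.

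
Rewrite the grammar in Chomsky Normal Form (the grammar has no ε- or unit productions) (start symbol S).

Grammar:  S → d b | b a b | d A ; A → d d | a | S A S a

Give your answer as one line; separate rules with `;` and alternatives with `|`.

S → X1 X2 | X2 Y1 | X1 A; A → X1 X1 | a | S Y2; X1 → d; X2 → b; X3 → a; Y1 → X3 X2; Y2 → A Y3; Y3 → S X3

Introduce a nonterminal for each terminal appearing in a rule of length ≥ 2: X1 → d, X2 → b, X3 → a.
Binarize each right-hand side of length ≥ 3 by chaining fresh nonterminals (Y1, Y2, …): affected rules were S → X2 X3 X2; A → S A S X3.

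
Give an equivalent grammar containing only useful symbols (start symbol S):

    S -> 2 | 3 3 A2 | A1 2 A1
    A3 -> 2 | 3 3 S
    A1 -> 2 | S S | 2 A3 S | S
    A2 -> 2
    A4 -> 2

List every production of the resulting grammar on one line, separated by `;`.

Generating nonterminals: {A1, A2, A3, A4, S}.
Reachable from S after that: {A1, A2, A3, S}.
Removed useless symbols: {A4} and every production mentioning them.

S -> 2 | 3 3 A2 | A1 2 A1; A3 -> 2 | 3 3 S; A1 -> 2 | S S | 2 A3 S | S; A2 -> 2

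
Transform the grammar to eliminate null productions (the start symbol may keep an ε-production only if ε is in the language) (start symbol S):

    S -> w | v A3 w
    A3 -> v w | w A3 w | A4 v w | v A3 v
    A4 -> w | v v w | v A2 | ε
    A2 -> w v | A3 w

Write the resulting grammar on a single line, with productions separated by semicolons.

Nullable nonterminals: {A4}.
ε ∉ L(G), so no ε-production is kept.

S -> w | v A3 w; A3 -> v w | w A3 w | A4 v w | v A3 v; A4 -> w | v v w | v A2; A2 -> w v | A3 w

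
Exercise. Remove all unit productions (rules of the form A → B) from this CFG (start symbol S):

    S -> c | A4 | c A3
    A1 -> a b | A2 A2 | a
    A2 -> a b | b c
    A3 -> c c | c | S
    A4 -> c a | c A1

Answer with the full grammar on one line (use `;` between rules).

S -> c a | c A1 | c | c A3; A1 -> a b | A2 A2 | a; A2 -> a b | b c; A3 -> c a | c A1 | c | c A3 | c c; A4 -> c a | c A1

Unit pairs: A3 ⇒* {A4, S}; S ⇒* {A4}.
For each unit pair (A, B), copy every non-unit production of B to A, then drop all unit productions.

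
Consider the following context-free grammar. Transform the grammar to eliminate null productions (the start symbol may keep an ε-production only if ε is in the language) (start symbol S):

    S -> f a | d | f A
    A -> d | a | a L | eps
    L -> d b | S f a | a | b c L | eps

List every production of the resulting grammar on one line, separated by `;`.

S -> f a | d | f A | f; A -> d | a | a L; L -> d b | S f a | a | b c L | b c

The nullable symbols are {A, L}.
ε ∉ L(G), so no ε-production is kept.
For each production, add variants omitting each subset of nullable occurrences: S → f A gives f A | f. L → b c L gives b c L | b c.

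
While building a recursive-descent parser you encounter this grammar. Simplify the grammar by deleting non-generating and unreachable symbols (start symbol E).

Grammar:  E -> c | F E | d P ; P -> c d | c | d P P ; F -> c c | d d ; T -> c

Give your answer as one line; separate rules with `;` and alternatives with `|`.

E -> c | F E | d P; P -> c d | c | d P P; F -> c c | d d

Generating nonterminals: {E, F, P, T}.
Reachable from E after that: {E, F, P}.
Removed useless symbols: {T} and every production mentioning them.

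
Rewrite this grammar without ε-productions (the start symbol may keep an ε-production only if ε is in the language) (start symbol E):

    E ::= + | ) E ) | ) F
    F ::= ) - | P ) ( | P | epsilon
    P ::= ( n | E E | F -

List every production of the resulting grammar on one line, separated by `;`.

The nullable symbols are {F}.
ε ∉ L(G), so no ε-production is kept.
For each production, add variants omitting each subset of nullable occurrences: E → ) F gives ) F | ). P → F - gives F - | -.

E ::= + | ) E ) | ) F | ); F ::= ) - | P ) ( | P; P ::= ( n | E E | F - | -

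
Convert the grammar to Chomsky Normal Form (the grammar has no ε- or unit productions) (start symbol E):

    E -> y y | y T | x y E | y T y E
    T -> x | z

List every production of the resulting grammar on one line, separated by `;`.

E -> X1 X1 | X1 T | X2 Y1 | X1 Y2; T -> x | z; X1 -> y; X2 -> x; Y1 -> X1 E; Y2 -> T Y3; Y3 -> X1 E

Introduce a nonterminal for each terminal appearing in a rule of length ≥ 2: X1 → y, X2 → x.
Binarize each right-hand side of length ≥ 3 by chaining fresh nonterminals (Y1, Y2, …): affected rules were E → X2 X1 E; E → X1 T X1 E.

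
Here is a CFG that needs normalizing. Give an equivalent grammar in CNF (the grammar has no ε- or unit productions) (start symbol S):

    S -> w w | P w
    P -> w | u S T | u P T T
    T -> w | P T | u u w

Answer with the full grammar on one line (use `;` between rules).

Introduce a nonterminal for each terminal appearing in a rule of length ≥ 2: X1 → w, X2 → u.
Binarize each right-hand side of length ≥ 3 by chaining fresh nonterminals (Y1, Y2, …): affected rules were P → X2 S T; P → X2 P T T; T → X2 X2 X1.

S -> X1 X1 | P X1; P -> w | X2 Y1 | X2 Y2; T -> w | P T | X2 Y4; X1 -> w; X2 -> u; Y1 -> S T; Y2 -> P Y3; Y3 -> T T; Y4 -> X2 X1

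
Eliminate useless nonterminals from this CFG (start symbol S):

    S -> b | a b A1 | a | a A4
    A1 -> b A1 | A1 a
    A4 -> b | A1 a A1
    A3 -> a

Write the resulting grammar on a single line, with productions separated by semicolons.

S -> b | a | a A4; A4 -> b

Generating nonterminals: {A3, A4, S}.
Reachable from S after that: {A4, S}.
Removed useless symbols: {A1, A3} and every production mentioning them.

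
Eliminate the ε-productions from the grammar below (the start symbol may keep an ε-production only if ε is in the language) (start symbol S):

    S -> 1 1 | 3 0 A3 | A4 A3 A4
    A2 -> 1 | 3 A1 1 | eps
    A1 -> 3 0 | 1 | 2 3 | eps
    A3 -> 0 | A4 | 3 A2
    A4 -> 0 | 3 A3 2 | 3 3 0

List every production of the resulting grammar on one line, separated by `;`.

S -> 1 1 | 3 0 A3 | A4 A3 A4; A2 -> 1 | 3 A1 1 | 3 1; A1 -> 3 0 | 1 | 2 3; A3 -> 0 | A4 | 3 A2 | 3; A4 -> 0 | 3 A3 2 | 3 3 0

Nullable set = {A1, A2}.
ε ∉ L(G), so no ε-production is kept.
Expand every rule over subsets of its nullable positions: A2 → 3 A1 1 gives 3 A1 1 | 3 1. A3 → 3 A2 gives 3 A2 | 3.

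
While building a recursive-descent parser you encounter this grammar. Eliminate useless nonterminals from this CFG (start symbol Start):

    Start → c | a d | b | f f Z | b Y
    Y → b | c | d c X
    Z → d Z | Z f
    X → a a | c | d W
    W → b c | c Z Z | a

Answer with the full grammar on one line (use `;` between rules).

Generating nonterminals: {Start, W, X, Y}.
Reachable from Start after that: {Start, W, X, Y}.
Removed useless symbols: {Z} and every production mentioning them.

Start → c | a d | b | b Y; Y → b | c | d c X; X → a a | c | d W; W → b c | a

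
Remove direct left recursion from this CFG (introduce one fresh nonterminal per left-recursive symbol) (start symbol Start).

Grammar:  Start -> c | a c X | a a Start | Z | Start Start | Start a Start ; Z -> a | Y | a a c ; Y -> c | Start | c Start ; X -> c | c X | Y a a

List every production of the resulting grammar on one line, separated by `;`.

Directly left-recursive nonterminal: Start.
For Start: α = {Start, a Start}, β = {c, a c X, a a Start, Z}. Rewrite as Start → β Start1 and Start1 → α Start1 | ε.

Start -> c Start1 | a c X Start1 | a a Start Start1 | Z Start1; Z -> a | Y | a a c; Y -> c | Start | c Start; X -> c | c X | Y a a; Start1 -> Start Start1 | a Start Start1 | ε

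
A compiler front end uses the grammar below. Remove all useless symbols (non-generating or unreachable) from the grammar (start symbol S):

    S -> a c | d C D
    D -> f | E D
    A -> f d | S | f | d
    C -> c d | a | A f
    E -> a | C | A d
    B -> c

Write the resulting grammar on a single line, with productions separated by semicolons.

Generating nonterminals: {A, B, C, D, E, S}.
Reachable from S after that: {A, C, D, E, S}.
Removed useless symbols: {B} and every production mentioning them.

S -> a c | d C D; D -> f | E D; A -> f d | S | f | d; C -> c d | a | A f; E -> a | C | A d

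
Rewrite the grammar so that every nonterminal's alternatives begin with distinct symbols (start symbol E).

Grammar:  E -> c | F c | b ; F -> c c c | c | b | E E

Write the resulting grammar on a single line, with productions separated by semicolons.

F has alternatives sharing prefix 'c': factor to F → c F' with F' → c c | ε.

E -> c | F c | b; F -> b | E E | c F'; F' -> c c | ε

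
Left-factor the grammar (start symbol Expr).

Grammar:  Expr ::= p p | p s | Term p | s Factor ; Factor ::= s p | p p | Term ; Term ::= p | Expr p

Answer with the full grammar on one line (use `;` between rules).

Expr has alternatives sharing prefix 'p': factor to Expr → p Expr1 with Expr1 → p | s.

Expr ::= Term p | s Factor | p Expr1; Factor ::= s p | p p | Term; Term ::= p | Expr p; Expr1 ::= p | s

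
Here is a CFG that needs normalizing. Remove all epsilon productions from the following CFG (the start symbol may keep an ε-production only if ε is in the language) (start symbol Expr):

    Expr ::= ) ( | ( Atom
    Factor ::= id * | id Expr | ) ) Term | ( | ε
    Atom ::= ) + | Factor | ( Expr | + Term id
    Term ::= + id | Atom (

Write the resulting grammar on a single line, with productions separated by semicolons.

Nullable set = {Atom, Factor}.
ε ∉ L(G), so no ε-production is kept.
For each production, add variants omitting each subset of nullable occurrences: Expr → ( Atom gives ( Atom | (. Term → Atom ( gives Atom ( | (.

Expr ::= ) ( | ( Atom | (; Factor ::= id * | id Expr | ) ) Term | (; Atom ::= ) + | Factor | ( Expr | + Term id; Term ::= + id | Atom ( | (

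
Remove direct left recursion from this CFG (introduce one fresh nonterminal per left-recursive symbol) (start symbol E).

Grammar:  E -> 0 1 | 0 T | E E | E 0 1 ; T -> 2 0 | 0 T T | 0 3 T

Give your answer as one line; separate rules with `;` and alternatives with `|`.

E -> 0 1 E' | 0 T E'; T -> 2 0 | 0 T T | 0 3 T; E' -> E E' | 0 1 E' | ε

Left recursion appears on E.
For E: α = {E, 0 1}, β = {0 1, 0 T}. Rewrite as E → β E' and E' → α E' | ε.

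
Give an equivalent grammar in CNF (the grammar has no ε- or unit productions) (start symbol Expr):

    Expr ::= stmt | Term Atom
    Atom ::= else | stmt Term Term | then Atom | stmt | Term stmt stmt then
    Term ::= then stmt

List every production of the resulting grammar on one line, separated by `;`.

Expr ::= stmt | Term Atom; Atom ::= else | X1 Y1 | X2 Atom | stmt | Term Y2; Term ::= X2 X1; X1 ::= stmt; X2 ::= then; Y1 ::= Term Term; Y2 ::= X1 Y3; Y3 ::= X1 X2

Introduce a nonterminal for each terminal appearing in a rule of length ≥ 2: X1 → stmt, X2 → then.
Binarize each right-hand side of length ≥ 3 by chaining fresh nonterminals (Y1, Y2, …): affected rules were Atom → X1 Term Term; Atom → Term X1 X1 X2.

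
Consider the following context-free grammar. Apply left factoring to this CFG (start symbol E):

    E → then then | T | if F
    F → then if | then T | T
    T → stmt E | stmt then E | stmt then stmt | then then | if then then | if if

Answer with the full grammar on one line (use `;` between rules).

E → then then | T | if F; F → T | then F'; T → then then | stmt T' | if T''; F' → if | T; T' → E | then T'''; T'' → then then | if; T''' → E | stmt

F has alternatives sharing prefix 'then': factor to F → then F' with F' → if | T.
T has alternatives sharing prefix 'stmt': factor to T → stmt T' with T' → E | then E | then stmt.
T has alternatives sharing prefix 'if': factor to T → if T'' with T'' → then then | if.
T' has alternatives sharing prefix 'then': factor to T' → then T''' with T''' → E | stmt.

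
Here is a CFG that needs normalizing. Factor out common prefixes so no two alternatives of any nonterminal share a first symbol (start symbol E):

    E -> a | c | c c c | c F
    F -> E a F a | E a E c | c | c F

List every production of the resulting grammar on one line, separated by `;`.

E has alternatives sharing prefix 'c': factor to E → c E' with E' → ε | c c | F.
F has alternatives sharing prefix 'E a': factor to F → E a F' with F' → F a | E c.
F has alternatives sharing prefix 'c': factor to F → c F'' with F'' → ε | F.

E -> a | c E'; F -> E a F' | c F''; E' -> ε | c c | F; F' -> F a | E c; F'' -> ε | F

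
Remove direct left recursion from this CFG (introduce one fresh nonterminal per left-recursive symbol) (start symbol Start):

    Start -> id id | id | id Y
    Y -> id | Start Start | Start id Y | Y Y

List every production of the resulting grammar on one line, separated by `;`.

Left recursion appears on Y.
For Y: α = {Y}, β = {id, Start Start, Start id Y}. Rewrite as Y → β Y1 and Y1 → α Y1 | ε.

Start -> id id | id | id Y; Y -> id Y1 | Start Start Y1 | Start id Y Y1; Y1 -> Y Y1 | ε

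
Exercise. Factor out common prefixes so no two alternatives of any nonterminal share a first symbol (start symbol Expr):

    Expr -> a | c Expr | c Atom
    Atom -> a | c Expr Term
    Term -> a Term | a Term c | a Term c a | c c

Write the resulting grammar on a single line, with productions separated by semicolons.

Expr -> a | c Expr1; Atom -> a | c Expr Term; Term -> c c | a Term Term1; Expr1 -> Expr | Atom; Term1 -> eps | c Term11; Term11 -> eps | a

Expr has alternatives sharing prefix 'c': factor to Expr → c Expr1 with Expr1 → Expr | Atom.
Term has alternatives sharing prefix 'a Term': factor to Term → a Term Term1 with Term1 → ε | c | c a.
Term1 has alternatives sharing prefix 'c': factor to Term1 → c Term11 with Term11 → ε | a.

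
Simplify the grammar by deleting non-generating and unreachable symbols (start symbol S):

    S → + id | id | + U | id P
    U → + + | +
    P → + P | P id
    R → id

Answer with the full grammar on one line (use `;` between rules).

S → + id | id | + U; U → + + | +

Generating nonterminals: {R, S, U}.
Reachable from S after that: {S, U}.
Removed useless symbols: {P, R} and every production mentioning them.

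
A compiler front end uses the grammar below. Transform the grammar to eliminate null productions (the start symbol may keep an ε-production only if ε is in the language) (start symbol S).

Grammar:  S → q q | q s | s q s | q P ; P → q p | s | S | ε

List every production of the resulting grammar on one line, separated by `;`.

S → q q | q s | s q s | q P | q; P → q p | s | S

Nullable set = {P}.
ε ∉ L(G), so no ε-production is kept.
For each production, add variants omitting each subset of nullable occurrences: S → q P gives q P | q.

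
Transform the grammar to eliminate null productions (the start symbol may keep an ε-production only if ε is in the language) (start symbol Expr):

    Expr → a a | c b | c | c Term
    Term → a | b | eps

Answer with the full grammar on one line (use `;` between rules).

Expr → a a | c b | c | c Term; Term → a | b

The nullable symbols are {Term}.
ε ∉ L(G), so no ε-production is kept.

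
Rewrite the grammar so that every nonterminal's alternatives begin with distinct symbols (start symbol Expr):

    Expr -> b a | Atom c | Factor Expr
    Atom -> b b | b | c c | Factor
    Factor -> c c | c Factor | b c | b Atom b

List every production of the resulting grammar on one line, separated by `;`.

Atom has alternatives sharing prefix 'b': factor to Atom → b Atom1 with Atom1 → b | ε.
Factor has alternatives sharing prefix 'c': factor to Factor → c Factor1 with Factor1 → c | Factor.
Factor has alternatives sharing prefix 'b': factor to Factor → b Factor2 with Factor2 → c | Atom b.

Expr -> b a | Atom c | Factor Expr; Atom -> c c | Factor | b Atom1; Factor -> c Factor1 | b Factor2; Atom1 -> b | ε; Factor1 -> c | Factor; Factor2 -> c | Atom b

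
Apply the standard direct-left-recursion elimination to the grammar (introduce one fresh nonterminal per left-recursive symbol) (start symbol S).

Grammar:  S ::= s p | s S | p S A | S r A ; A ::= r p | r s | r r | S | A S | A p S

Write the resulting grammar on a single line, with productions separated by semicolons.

S ::= s p S' | s S S' | p S A S'; A ::= r p A' | r s A' | r r A' | S A'; S' ::= r A S' | ε; A' ::= S A' | p S A' | ε

S, A are directly left-recursive.
For S: α = {r A}, β = {s p, s S, p S A}. Rewrite as S → β S' and S' → α S' | ε.
For A: α = {S, p S}, β = {r p, r s, r r, S}. Rewrite as A → β A' and A' → α A' | ε.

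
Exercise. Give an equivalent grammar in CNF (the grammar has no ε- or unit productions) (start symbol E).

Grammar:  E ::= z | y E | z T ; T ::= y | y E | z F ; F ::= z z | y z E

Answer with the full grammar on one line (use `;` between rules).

E ::= z | X1 E | X2 T; T ::= y | X1 E | X2 F; F ::= X2 X2 | X1 Y1; X1 ::= y; X2 ::= z; Y1 ::= X2 E

Introduce a nonterminal for each terminal appearing in a rule of length ≥ 2: X1 → y, X2 → z.
Binarize each right-hand side of length ≥ 3 by chaining fresh nonterminals (Y1, Y2, …): affected rules were F → X1 X2 E.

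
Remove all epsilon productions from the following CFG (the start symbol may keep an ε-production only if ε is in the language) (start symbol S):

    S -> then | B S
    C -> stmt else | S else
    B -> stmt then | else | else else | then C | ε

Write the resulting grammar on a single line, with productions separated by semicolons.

S -> then | B S; C -> stmt else | S else; B -> stmt then | else | else else | then C

The nullable symbols are {B}.
ε ∉ L(G), so no ε-production is kept.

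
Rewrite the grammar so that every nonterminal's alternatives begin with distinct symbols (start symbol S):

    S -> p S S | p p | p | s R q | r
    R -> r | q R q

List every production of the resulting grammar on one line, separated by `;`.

S -> s R q | r | p S'; R -> r | q R q; S' -> S S | p | ε

S has alternatives sharing prefix 'p': factor to S → p S' with S' → S S | p | ε.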